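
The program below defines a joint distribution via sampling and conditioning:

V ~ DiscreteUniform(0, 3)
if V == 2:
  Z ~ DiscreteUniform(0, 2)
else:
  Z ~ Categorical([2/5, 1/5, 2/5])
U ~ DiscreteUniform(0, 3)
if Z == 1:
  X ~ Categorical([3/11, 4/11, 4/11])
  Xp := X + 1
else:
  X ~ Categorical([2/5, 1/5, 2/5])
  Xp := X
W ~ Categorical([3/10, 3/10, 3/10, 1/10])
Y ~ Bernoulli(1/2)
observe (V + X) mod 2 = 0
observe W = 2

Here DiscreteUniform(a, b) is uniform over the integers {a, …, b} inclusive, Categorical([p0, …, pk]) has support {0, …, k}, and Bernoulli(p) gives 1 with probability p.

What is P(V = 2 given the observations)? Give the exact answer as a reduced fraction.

P(V = 2 | obs) = 205/544

Enumerate traces; 144 have nonzero weight after conditioning:
  (V=0, Z=0, U=0, X=0, W=2, Y=0) weight 3/2000
  (V=0, Z=0, U=0, X=0, W=2, Y=1) weight 3/2000
  (V=0, Z=0, U=0, X=2, W=2, Y=0) weight 3/2000
  (V=0, Z=0, U=0, X=2, W=2, Y=1) weight 3/2000
  (V=0, Z=0, U=1, X=0, W=2, Y=0) weight 3/2000
  (V=0, Z=0, U=1, X=0, W=2, Y=1) weight 3/2000
  (V=0, Z=0, U=1, X=2, W=2, Y=0) weight 3/2000
  (V=0, Z=0, U=1, X=2, W=2, Y=1) weight 3/2000
  (V=1, Z=0, U=0, X=1, W=2, Y=0) weight 3/4000
  (V=2, Z=0, U=0, X=0, W=2, Y=0) weight 1/800
  … 134 more
Group by V:
  weight(V=0) = 633/11000
  weight(V=1) = 24/1375
  weight(V=2) = 123/2200
  weight(V=3) = 24/1375
Total weight = 633/11000 + 24/1375 + 123/2200 + 24/1375 = 204/1375
P(V=0 | obs) = 633/11000 / 204/1375 = 211/544
P(V=1 | obs) = 24/1375 / 204/1375 = 2/17
P(V=2 | obs) = 123/2200 / 204/1375 = 205/544
P(V=3 | obs) = 24/1375 / 204/1375 = 2/17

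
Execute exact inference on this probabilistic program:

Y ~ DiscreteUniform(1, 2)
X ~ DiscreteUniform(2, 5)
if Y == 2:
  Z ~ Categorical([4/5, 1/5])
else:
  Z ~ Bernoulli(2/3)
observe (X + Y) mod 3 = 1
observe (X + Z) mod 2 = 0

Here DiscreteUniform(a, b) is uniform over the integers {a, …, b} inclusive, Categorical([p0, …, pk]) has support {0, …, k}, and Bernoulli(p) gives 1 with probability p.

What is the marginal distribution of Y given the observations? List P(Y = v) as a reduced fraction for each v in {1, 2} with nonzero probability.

P(Y=1) = 2/5, P(Y=2) = 3/5

Enumerate traces; 3 have nonzero weight after conditioning:
  (Y=1, X=3, Z=1) weight 1/12
  (Y=2, X=2, Z=0) weight 1/10
  (Y=2, X=5, Z=1) weight 1/40
Group by Y:
  weight(Y=1) = 1/12
  weight(Y=2) = 1/8
Total weight = 1/12 + 1/8 = 5/24
P(Y=1 | obs) = 1/12 / 5/24 = 2/5
P(Y=2 | obs) = 1/8 / 5/24 = 3/5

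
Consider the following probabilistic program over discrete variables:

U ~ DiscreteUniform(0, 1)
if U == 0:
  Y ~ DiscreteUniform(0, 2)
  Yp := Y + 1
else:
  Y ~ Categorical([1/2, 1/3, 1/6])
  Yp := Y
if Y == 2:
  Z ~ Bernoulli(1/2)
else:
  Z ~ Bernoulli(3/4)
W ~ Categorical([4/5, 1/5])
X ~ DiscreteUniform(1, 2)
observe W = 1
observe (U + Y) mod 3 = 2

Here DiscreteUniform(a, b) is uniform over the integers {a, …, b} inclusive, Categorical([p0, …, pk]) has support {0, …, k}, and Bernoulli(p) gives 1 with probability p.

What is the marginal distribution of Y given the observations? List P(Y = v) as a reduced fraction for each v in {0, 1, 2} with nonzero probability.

Enumerate traces; 8 have nonzero weight after conditioning:
  (U=0, Y=2, Z=0, W=1, X=1) weight 1/120
  (U=0, Y=2, Z=0, W=1, X=2) weight 1/120
  (U=0, Y=2, Z=1, W=1, X=1) weight 1/120
  (U=0, Y=2, Z=1, W=1, X=2) weight 1/120
  (U=1, Y=1, Z=0, W=1, X=1) weight 1/240
  (U=1, Y=1, Z=0, W=1, X=2) weight 1/240
  (U=1, Y=1, Z=1, W=1, X=1) weight 1/80
  (U=1, Y=1, Z=1, W=1, X=2) weight 1/80
Group by Y:
  weight(Y=1) = 1/30
  weight(Y=2) = 1/30
Total weight = 1/30 + 1/30 = 1/15
P(Y=1 | obs) = 1/30 / 1/15 = 1/2
P(Y=2 | obs) = 1/30 / 1/15 = 1/2

P(Y=1) = 1/2, P(Y=2) = 1/2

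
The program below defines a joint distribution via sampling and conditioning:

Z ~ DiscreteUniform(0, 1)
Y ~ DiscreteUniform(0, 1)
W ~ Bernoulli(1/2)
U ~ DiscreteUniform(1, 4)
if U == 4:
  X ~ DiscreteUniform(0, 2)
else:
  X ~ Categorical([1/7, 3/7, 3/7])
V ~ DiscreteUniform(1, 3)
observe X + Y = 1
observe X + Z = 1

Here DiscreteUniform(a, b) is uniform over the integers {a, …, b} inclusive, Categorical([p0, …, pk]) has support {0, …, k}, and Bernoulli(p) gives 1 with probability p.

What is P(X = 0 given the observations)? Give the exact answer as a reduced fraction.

Enumerate traces; 48 have nonzero weight after conditioning:
  (Z=0, Y=0, W=0, U=1, X=1, V=1) weight 1/224
  (Z=0, Y=0, W=0, U=1, X=1, V=2) weight 1/224
  (Z=0, Y=0, W=0, U=1, X=1, V=3) weight 1/224
  (Z=0, Y=0, W=0, U=2, X=1, V=1) weight 1/224
  (Z=0, Y=0, W=0, U=2, X=1, V=2) weight 1/224
  (Z=0, Y=0, W=0, U=2, X=1, V=3) weight 1/224
  (Z=0, Y=0, W=0, U=3, X=1, V=1) weight 1/224
  (Z=0, Y=0, W=0, U=3, X=1, V=2) weight 1/224
  (Z=1, Y=1, W=0, U=1, X=0, V=1) weight 1/672
  … 39 more
Group by X:
  weight(X=0) = 1/21
  weight(X=1) = 17/168
Total weight = 1/21 + 17/168 = 25/168
P(X=0 | obs) = 1/21 / 25/168 = 8/25
P(X=1 | obs) = 17/168 / 25/168 = 17/25

P(X = 0 | obs) = 8/25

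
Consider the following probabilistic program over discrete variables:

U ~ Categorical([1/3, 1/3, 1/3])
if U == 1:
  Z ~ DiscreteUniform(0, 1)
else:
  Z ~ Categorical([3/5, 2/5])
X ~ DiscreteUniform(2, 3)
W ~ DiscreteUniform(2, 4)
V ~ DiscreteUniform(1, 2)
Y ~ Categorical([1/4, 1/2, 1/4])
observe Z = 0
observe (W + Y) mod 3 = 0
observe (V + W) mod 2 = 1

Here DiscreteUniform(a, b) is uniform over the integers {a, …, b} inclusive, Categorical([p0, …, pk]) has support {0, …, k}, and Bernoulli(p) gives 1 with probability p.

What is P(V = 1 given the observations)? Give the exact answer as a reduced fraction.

P(V = 1 | obs) = 3/4

Enumerate traces; 18 have nonzero weight after conditioning:
  (U=0, Z=0, X=2, W=2, V=1, Y=1) weight 1/120
  (U=0, Z=0, X=2, W=3, V=2, Y=0) weight 1/240
  (U=0, Z=0, X=2, W=4, V=1, Y=2) weight 1/240
  (U=0, Z=0, X=3, W=2, V=1, Y=1) weight 1/120
  (U=0, Z=0, X=3, W=3, V=2, Y=0) weight 1/240
  (U=0, Z=0, X=3, W=4, V=1, Y=2) weight 1/240
  (U=1, Z=0, X=2, W=2, V=1, Y=1) weight 1/144
  (U=1, Z=0, X=2, W=3, V=2, Y=0) weight 1/288
  … 10 more
Group by V:
  weight(V=1) = 17/240
  weight(V=2) = 17/720
Total weight = 17/240 + 17/720 = 17/180
P(V=1 | obs) = 17/240 / 17/180 = 3/4
P(V=2 | obs) = 17/720 / 17/180 = 1/4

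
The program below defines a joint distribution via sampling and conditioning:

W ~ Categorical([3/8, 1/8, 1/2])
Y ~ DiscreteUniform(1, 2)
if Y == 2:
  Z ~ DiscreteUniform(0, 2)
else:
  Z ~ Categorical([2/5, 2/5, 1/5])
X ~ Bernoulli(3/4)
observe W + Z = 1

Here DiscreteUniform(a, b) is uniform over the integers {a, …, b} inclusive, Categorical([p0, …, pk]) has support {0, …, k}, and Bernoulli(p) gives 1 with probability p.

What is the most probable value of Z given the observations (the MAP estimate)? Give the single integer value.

Enumerate traces; 8 have nonzero weight after conditioning:
  (W=0, Y=1, Z=1, X=0) weight 3/160
  (W=0, Y=1, Z=1, X=1) weight 9/160
  (W=0, Y=2, Z=1, X=0) weight 1/64
  (W=0, Y=2, Z=1, X=1) weight 3/64
  (W=1, Y=1, Z=0, X=0) weight 1/160
  (W=1, Y=1, Z=0, X=1) weight 3/160
  (W=1, Y=2, Z=0, X=0) weight 1/192
  (W=1, Y=2, Z=0, X=1) weight 1/64
Group by Z:
  weight(Z=0) = 11/240
  weight(Z=1) = 11/80
Total weight = 11/240 + 11/80 = 11/60
P(Z=0 | obs) = 11/240 / 11/60 = 1/4
P(Z=1 | obs) = 11/80 / 11/60 = 3/4
argmax = 1

argmax_v P(Z = v | obs) = 1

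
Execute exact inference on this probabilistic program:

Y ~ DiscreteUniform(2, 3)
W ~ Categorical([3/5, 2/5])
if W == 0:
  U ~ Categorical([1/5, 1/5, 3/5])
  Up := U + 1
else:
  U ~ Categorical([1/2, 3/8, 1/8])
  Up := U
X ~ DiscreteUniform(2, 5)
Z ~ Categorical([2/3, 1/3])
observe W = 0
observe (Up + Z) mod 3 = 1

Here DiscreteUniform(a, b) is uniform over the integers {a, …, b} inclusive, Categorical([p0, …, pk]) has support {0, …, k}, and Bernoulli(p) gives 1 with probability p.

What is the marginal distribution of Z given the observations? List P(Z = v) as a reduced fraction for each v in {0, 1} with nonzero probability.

P(Z=0) = 2/5, P(Z=1) = 3/5

Enumerate traces; 16 have nonzero weight after conditioning:
  (Y=2, W=0, U=0, X=2, Z=0) weight 1/100
  (Y=2, W=0, U=0, X=3, Z=0) weight 1/100
  (Y=2, W=0, U=0, X=4, Z=0) weight 1/100
  (Y=2, W=0, U=0, X=5, Z=0) weight 1/100
  (Y=2, W=0, U=2, X=2, Z=1) weight 3/200
  (Y=2, W=0, U=2, X=3, Z=1) weight 3/200
  (Y=2, W=0, U=2, X=4, Z=1) weight 3/200
  (Y=2, W=0, U=2, X=5, Z=1) weight 3/200
  … 8 more
Group by Z:
  weight(Z=0) = 2/25
  weight(Z=1) = 3/25
Total weight = 2/25 + 3/25 = 1/5
P(Z=0 | obs) = 2/25 / 1/5 = 2/5
P(Z=1 | obs) = 3/25 / 1/5 = 3/5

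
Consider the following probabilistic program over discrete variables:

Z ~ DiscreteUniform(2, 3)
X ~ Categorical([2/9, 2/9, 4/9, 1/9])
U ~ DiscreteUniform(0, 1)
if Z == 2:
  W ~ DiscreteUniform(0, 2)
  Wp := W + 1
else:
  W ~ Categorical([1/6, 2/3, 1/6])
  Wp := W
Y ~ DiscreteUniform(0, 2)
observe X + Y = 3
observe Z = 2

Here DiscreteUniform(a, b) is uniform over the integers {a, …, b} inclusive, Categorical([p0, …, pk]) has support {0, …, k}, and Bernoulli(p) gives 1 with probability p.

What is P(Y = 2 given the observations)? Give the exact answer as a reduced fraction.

Enumerate traces; 18 have nonzero weight after conditioning:
  (Z=2, X=1, U=0, W=0, Y=2) weight 1/162
  (Z=2, X=1, U=0, W=1, Y=2) weight 1/162
  (Z=2, X=1, U=0, W=2, Y=2) weight 1/162
  (Z=2, X=1, U=1, W=0, Y=2) weight 1/162
  (Z=2, X=1, U=1, W=1, Y=2) weight 1/162
  (Z=2, X=1, U=1, W=2, Y=2) weight 1/162
  (Z=2, X=2, U=0, W=0, Y=1) weight 1/81
  (Z=2, X=2, U=0, W=1, Y=1) weight 1/81
  (Z=2, X=3, U=0, W=0, Y=0) weight 1/324
  … 9 more
Group by Y:
  weight(Y=0) = 1/54
  weight(Y=1) = 2/27
  weight(Y=2) = 1/27
Total weight = 1/54 + 2/27 + 1/27 = 7/54
P(Y=0 | obs) = 1/54 / 7/54 = 1/7
P(Y=1 | obs) = 2/27 / 7/54 = 4/7
P(Y=2 | obs) = 1/27 / 7/54 = 2/7

P(Y = 2 | obs) = 2/7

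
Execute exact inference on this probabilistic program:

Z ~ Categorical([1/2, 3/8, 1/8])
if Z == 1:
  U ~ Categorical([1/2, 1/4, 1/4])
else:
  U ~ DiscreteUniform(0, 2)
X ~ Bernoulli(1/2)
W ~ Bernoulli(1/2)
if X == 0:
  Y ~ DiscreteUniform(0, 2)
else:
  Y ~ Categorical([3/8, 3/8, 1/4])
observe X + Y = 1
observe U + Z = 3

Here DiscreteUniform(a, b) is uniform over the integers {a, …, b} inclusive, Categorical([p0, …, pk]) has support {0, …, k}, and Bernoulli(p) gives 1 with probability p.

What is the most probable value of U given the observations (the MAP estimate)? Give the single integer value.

argmax_v P(U = v | obs) = 2

Enumerate traces; 8 have nonzero weight after conditioning:
  (Z=1, U=2, X=0, W=0, Y=1) weight 1/128
  (Z=1, U=2, X=0, W=1, Y=1) weight 1/128
  (Z=1, U=2, X=1, W=0, Y=0) weight 9/1024
  (Z=1, U=2, X=1, W=1, Y=0) weight 9/1024
  (Z=2, U=1, X=0, W=0, Y=1) weight 1/288
  (Z=2, U=1, X=0, W=1, Y=1) weight 1/288
  (Z=2, U=1, X=1, W=0, Y=0) weight 1/256
  (Z=2, U=1, X=1, W=1, Y=0) weight 1/256
Group by U:
  weight(U=1) = 17/1152
  weight(U=2) = 17/512
Total weight = 17/1152 + 17/512 = 221/4608
P(U=1 | obs) = 17/1152 / 221/4608 = 4/13
P(U=2 | obs) = 17/512 / 221/4608 = 9/13
argmax = 2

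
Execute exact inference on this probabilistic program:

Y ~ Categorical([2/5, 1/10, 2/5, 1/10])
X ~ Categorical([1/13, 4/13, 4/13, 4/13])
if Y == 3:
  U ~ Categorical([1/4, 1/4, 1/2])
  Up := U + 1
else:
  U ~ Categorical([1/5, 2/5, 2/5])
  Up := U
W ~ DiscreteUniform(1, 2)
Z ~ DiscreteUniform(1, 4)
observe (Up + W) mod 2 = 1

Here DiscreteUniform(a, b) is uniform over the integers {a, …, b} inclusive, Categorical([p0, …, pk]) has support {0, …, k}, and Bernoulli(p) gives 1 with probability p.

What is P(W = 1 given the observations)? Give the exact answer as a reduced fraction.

P(W = 1 | obs) = 113/200

Enumerate traces; 192 have nonzero weight after conditioning:
  (Y=0, X=0, U=0, W=1, Z=1) weight 1/1300
  (Y=0, X=0, U=0, W=1, Z=2) weight 1/1300
  (Y=0, X=0, U=0, W=1, Z=3) weight 1/1300
  (Y=0, X=0, U=0, W=1, Z=4) weight 1/1300
  (Y=0, X=0, U=1, W=2, Z=1) weight 1/650
  (Y=0, X=0, U=1, W=2, Z=2) weight 1/650
  (Y=0, X=0, U=1, W=2, Z=3) weight 1/650
  (Y=0, X=0, U=1, W=2, Z=4) weight 1/650
  … 184 more
Group by W:
  weight(W=1) = 113/400
  weight(W=2) = 87/400
Total weight = 113/400 + 87/400 = 1/2
P(W=1 | obs) = 113/400 / 1/2 = 113/200
P(W=2 | obs) = 87/400 / 1/2 = 87/200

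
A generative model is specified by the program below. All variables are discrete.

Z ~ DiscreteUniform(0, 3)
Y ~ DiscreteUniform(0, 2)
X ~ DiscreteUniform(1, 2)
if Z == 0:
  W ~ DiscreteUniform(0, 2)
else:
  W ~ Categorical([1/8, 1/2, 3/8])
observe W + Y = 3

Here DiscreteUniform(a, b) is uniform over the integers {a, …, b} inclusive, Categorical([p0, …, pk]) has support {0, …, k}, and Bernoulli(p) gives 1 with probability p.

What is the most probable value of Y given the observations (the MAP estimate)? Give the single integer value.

argmax_v P(Y = v | obs) = 2

Enumerate traces; 16 have nonzero weight after conditioning:
  (Z=0, Y=1, X=1, W=2) weight 1/72
  (Z=0, Y=1, X=2, W=2) weight 1/72
  (Z=0, Y=2, X=1, W=1) weight 1/72
  (Z=0, Y=2, X=2, W=1) weight 1/72
  (Z=1, Y=1, X=1, W=2) weight 1/64
  (Z=1, Y=1, X=2, W=2) weight 1/64
  (Z=1, Y=2, X=1, W=1) weight 1/48
  (Z=1, Y=2, X=2, W=1) weight 1/48
  … 8 more
Group by Y:
  weight(Y=1) = 35/288
  weight(Y=2) = 11/72
Total weight = 35/288 + 11/72 = 79/288
P(Y=1 | obs) = 35/288 / 79/288 = 35/79
P(Y=2 | obs) = 11/72 / 79/288 = 44/79
argmax = 2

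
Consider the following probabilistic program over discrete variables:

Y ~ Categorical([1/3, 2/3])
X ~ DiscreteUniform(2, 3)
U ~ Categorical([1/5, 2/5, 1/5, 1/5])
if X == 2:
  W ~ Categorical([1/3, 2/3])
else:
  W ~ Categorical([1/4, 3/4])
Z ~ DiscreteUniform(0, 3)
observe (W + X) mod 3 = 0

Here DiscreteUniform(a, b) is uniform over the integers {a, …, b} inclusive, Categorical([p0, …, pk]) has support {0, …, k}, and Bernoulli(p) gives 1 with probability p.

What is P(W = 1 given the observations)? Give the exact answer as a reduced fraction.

Enumerate traces; 64 have nonzero weight after conditioning:
  (Y=0, X=2, U=0, W=1, Z=0) weight 1/180
  (Y=0, X=2, U=0, W=1, Z=1) weight 1/180
  (Y=0, X=2, U=0, W=1, Z=2) weight 1/180
  (Y=0, X=2, U=0, W=1, Z=3) weight 1/180
  (Y=0, X=2, U=1, W=1, Z=0) weight 1/90
  (Y=0, X=2, U=1, W=1, Z=1) weight 1/90
  (Y=0, X=2, U=1, W=1, Z=2) weight 1/90
  (Y=0, X=2, U=1, W=1, Z=3) weight 1/90
  (Y=0, X=3, U=0, W=0, Z=0) weight 1/480
  … 55 more
Group by W:
  weight(W=0) = 1/8
  weight(W=1) = 1/3
Total weight = 1/8 + 1/3 = 11/24
P(W=0 | obs) = 1/8 / 11/24 = 3/11
P(W=1 | obs) = 1/3 / 11/24 = 8/11

P(W = 1 | obs) = 8/11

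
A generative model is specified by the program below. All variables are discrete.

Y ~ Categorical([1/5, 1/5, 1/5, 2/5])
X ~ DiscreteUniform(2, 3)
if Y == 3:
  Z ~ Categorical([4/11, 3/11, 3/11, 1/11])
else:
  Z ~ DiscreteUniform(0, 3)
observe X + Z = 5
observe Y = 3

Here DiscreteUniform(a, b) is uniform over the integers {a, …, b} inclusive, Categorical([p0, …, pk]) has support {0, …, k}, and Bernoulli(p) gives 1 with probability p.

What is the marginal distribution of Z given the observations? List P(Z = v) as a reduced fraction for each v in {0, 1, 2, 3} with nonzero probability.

P(Z=2) = 3/4, P(Z=3) = 1/4

Enumerate traces; 2 have nonzero weight after conditioning:
  (Y=3, X=2, Z=3) weight 1/55
  (Y=3, X=3, Z=2) weight 3/55
Group by Z:
  weight(Z=2) = 3/55
  weight(Z=3) = 1/55
Total weight = 3/55 + 1/55 = 4/55
P(Z=2 | obs) = 3/55 / 4/55 = 3/4
P(Z=3 | obs) = 1/55 / 4/55 = 1/4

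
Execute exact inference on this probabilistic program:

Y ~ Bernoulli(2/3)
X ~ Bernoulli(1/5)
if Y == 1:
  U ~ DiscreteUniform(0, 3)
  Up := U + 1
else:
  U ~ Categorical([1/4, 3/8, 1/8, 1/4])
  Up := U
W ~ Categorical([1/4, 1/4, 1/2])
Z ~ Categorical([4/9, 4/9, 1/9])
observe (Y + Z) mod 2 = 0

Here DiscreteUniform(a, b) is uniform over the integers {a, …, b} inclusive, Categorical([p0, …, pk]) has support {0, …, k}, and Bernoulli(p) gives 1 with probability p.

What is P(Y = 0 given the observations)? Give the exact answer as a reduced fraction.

Enumerate traces; 72 have nonzero weight after conditioning:
  (Y=0, X=0, U=0, W=0, Z=0) weight 1/135
  (Y=0, X=0, U=0, W=0, Z=2) weight 1/540
  (Y=0, X=0, U=0, W=1, Z=0) weight 1/135
  (Y=0, X=0, U=0, W=1, Z=2) weight 1/540
  (Y=0, X=0, U=0, W=2, Z=0) weight 2/135
  (Y=0, X=0, U=0, W=2, Z=2) weight 1/270
  (Y=0, X=0, U=1, W=0, Z=0) weight 1/90
  (Y=0, X=0, U=1, W=0, Z=2) weight 1/360
  (Y=1, X=0, U=0, W=0, Z=1) weight 2/135
  … 63 more
Group by Y:
  weight(Y=0) = 5/27
  weight(Y=1) = 8/27
Total weight = 5/27 + 8/27 = 13/27
P(Y=0 | obs) = 5/27 / 13/27 = 5/13
P(Y=1 | obs) = 8/27 / 13/27 = 8/13

P(Y = 0 | obs) = 5/13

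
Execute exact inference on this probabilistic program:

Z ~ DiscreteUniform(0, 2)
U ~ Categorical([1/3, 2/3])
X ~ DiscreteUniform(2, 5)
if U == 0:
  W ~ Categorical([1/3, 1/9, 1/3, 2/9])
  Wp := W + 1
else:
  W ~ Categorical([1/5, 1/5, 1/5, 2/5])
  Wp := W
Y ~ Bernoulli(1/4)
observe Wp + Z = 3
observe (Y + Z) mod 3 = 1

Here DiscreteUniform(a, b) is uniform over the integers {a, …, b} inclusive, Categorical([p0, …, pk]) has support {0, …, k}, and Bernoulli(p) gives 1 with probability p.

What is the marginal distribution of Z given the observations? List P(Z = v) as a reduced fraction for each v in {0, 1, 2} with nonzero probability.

Enumerate traces; 16 have nonzero weight after conditioning:
  (Z=0, U=0, X=2, W=2, Y=1) weight 1/432
  (Z=0, U=0, X=3, W=2, Y=1) weight 1/432
  (Z=0, U=0, X=4, W=2, Y=1) weight 1/432
  (Z=0, U=0, X=5, W=2, Y=1) weight 1/432
  (Z=0, U=1, X=2, W=3, Y=1) weight 1/180
  (Z=0, U=1, X=3, W=3, Y=1) weight 1/180
  (Z=0, U=1, X=4, W=3, Y=1) weight 1/180
  (Z=0, U=1, X=5, W=3, Y=1) weight 1/180
  (Z=1, U=0, X=2, W=1, Y=0) weight 1/432
  … 7 more
Group by Z:
  weight(Z=0) = 17/540
  weight(Z=1) = 23/540
Total weight = 17/540 + 23/540 = 2/27
P(Z=0 | obs) = 17/540 / 2/27 = 17/40
P(Z=1 | obs) = 23/540 / 2/27 = 23/40

P(Z=0) = 17/40, P(Z=1) = 23/40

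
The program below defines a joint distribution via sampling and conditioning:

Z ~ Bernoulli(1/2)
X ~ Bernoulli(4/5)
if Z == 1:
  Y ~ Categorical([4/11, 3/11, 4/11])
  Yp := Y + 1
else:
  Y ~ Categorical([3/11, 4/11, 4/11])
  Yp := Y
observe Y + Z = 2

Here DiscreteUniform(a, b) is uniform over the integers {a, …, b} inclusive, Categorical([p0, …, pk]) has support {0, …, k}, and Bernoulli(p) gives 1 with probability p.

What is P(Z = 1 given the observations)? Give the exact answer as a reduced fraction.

P(Z = 1 | obs) = 3/7

Enumerate traces; 4 have nonzero weight after conditioning:
  (Z=0, X=0, Y=2) weight 2/55
  (Z=0, X=1, Y=2) weight 8/55
  (Z=1, X=0, Y=1) weight 3/110
  (Z=1, X=1, Y=1) weight 6/55
Group by Z:
  weight(Z=0) = 2/11
  weight(Z=1) = 3/22
Total weight = 2/11 + 3/22 = 7/22
P(Z=0 | obs) = 2/11 / 7/22 = 4/7
P(Z=1 | obs) = 3/22 / 7/22 = 3/7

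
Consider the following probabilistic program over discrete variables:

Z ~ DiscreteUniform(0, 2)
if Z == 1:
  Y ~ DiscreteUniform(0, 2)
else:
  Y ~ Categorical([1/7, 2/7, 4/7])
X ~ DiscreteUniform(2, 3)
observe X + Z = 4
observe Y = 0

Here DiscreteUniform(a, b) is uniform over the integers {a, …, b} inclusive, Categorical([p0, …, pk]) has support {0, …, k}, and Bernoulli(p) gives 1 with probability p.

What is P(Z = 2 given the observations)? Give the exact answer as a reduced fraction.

Enumerate traces; 2 have nonzero weight after conditioning:
  (Z=1, Y=0, X=3) weight 1/18
  (Z=2, Y=0, X=2) weight 1/42
Group by Z:
  weight(Z=1) = 1/18
  weight(Z=2) = 1/42
Total weight = 1/18 + 1/42 = 5/63
P(Z=1 | obs) = 1/18 / 5/63 = 7/10
P(Z=2 | obs) = 1/42 / 5/63 = 3/10

P(Z = 2 | obs) = 3/10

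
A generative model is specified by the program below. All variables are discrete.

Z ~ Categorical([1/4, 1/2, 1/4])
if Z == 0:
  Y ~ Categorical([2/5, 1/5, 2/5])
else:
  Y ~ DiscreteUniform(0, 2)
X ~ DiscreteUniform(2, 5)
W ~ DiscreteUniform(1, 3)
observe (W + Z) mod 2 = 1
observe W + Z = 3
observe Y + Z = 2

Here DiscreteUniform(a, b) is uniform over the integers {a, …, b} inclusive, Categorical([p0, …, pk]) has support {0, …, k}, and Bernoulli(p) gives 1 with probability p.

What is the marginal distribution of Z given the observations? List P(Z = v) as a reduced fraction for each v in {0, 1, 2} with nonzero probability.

P(Z=0) = 2/7, P(Z=1) = 10/21, P(Z=2) = 5/21

Enumerate traces; 12 have nonzero weight after conditioning:
  (Z=0, Y=2, X=2, W=3) weight 1/120
  (Z=0, Y=2, X=3, W=3) weight 1/120
  (Z=0, Y=2, X=4, W=3) weight 1/120
  (Z=0, Y=2, X=5, W=3) weight 1/120
  (Z=1, Y=1, X=2, W=2) weight 1/72
  (Z=1, Y=1, X=3, W=2) weight 1/72
  (Z=1, Y=1, X=4, W=2) weight 1/72
  (Z=1, Y=1, X=5, W=2) weight 1/72
  (Z=2, Y=0, X=2, W=1) weight 1/144
  … 3 more
Group by Z:
  weight(Z=0) = 1/30
  weight(Z=1) = 1/18
  weight(Z=2) = 1/36
Total weight = 1/30 + 1/18 + 1/36 = 7/60
P(Z=0 | obs) = 1/30 / 7/60 = 2/7
P(Z=1 | obs) = 1/18 / 7/60 = 10/21
P(Z=2 | obs) = 1/36 / 7/60 = 5/21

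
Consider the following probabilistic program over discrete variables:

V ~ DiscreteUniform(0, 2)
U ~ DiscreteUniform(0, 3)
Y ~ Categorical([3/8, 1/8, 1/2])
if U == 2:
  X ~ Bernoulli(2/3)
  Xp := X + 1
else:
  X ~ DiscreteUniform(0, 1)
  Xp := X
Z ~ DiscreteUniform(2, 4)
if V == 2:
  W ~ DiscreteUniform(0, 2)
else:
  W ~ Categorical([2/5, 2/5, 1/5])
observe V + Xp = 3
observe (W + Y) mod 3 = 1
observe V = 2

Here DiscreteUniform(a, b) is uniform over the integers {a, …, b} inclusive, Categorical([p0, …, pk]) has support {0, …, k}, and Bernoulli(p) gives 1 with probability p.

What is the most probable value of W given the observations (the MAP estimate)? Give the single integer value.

Enumerate traces; 36 have nonzero weight after conditioning:
  (V=2, U=0, Y=0, X=1, Z=2, W=1) weight 1/576
  (V=2, U=0, Y=0, X=1, Z=3, W=1) weight 1/576
  (V=2, U=0, Y=0, X=1, Z=4, W=1) weight 1/576
  (V=2, U=0, Y=1, X=1, Z=2, W=0) weight 1/1728
  (V=2, U=0, Y=1, X=1, Z=3, W=0) weight 1/1728
  (V=2, U=0, Y=1, X=1, Z=4, W=0) weight 1/1728
  (V=2, U=0, Y=2, X=1, Z=2, W=2) weight 1/432
  (V=2, U=0, Y=2, X=1, Z=3, W=2) weight 1/432
  … 28 more
Group by W:
  weight(W=0) = 11/1728
  weight(W=1) = 11/576
  weight(W=2) = 11/432
Total weight = 11/1728 + 11/576 + 11/432 = 11/216
P(W=0 | obs) = 11/1728 / 11/216 = 1/8
P(W=1 | obs) = 11/576 / 11/216 = 3/8
P(W=2 | obs) = 11/432 / 11/216 = 1/2
argmax = 2

argmax_v P(W = v | obs) = 2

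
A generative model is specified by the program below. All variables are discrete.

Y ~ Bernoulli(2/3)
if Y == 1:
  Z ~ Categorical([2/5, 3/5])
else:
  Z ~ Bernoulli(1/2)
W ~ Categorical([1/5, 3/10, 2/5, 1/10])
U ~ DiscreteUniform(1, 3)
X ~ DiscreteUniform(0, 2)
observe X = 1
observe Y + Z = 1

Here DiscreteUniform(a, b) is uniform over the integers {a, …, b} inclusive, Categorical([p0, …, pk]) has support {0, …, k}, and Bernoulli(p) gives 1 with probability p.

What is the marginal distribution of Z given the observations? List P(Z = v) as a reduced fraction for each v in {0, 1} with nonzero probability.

Enumerate traces; 24 have nonzero weight after conditioning:
  (Y=0, Z=1, W=0, U=1, X=1) weight 1/270
  (Y=0, Z=1, W=0, U=2, X=1) weight 1/270
  (Y=0, Z=1, W=0, U=3, X=1) weight 1/270
  (Y=0, Z=1, W=1, U=1, X=1) weight 1/180
  (Y=0, Z=1, W=1, U=2, X=1) weight 1/180
  (Y=0, Z=1, W=1, U=3, X=1) weight 1/180
  (Y=0, Z=1, W=2, U=1, X=1) weight 1/135
  (Y=0, Z=1, W=2, U=2, X=1) weight 1/135
  (Y=1, Z=0, W=0, U=1, X=1) weight 4/675
  … 15 more
Group by Z:
  weight(Z=0) = 4/45
  weight(Z=1) = 1/18
Total weight = 4/45 + 1/18 = 13/90
P(Z=0 | obs) = 4/45 / 13/90 = 8/13
P(Z=1 | obs) = 1/18 / 13/90 = 5/13

P(Z=0) = 8/13, P(Z=1) = 5/13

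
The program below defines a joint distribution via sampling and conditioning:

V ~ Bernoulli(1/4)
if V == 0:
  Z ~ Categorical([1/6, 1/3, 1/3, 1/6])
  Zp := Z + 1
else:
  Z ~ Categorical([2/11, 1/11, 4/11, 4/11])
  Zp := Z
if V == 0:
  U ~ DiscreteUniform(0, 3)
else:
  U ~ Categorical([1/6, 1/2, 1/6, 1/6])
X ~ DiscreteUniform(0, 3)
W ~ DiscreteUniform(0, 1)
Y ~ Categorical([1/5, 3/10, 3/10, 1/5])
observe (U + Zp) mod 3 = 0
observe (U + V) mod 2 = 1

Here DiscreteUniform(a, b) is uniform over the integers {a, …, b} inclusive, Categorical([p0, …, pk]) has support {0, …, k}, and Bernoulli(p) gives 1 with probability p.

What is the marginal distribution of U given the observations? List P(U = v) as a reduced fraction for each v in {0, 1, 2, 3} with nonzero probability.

P(U=0) = 3/20, P(U=1) = 33/80, P(U=2) = 1/40, P(U=3) = 33/80

Enumerate traces; 160 have nonzero weight after conditioning:
  (V=0, Z=1, U=1, X=0, W=0, Y=0) weight 1/640
  (V=0, Z=1, U=1, X=0, W=0, Y=1) weight 3/1280
  (V=0, Z=1, U=1, X=0, W=0, Y=2) weight 3/1280
  (V=0, Z=1, U=1, X=0, W=0, Y=3) weight 1/640
  (V=0, Z=1, U=1, X=0, W=1, Y=0) weight 1/640
  (V=0, Z=1, U=1, X=0, W=1, Y=1) weight 3/1280
  (V=0, Z=1, U=1, X=0, W=1, Y=2) weight 3/1280
  (V=0, Z=1, U=1, X=0, W=1, Y=3) weight 1/640
  (V=0, Z=2, U=3, X=0, W=0, Y=0) weight 1/640
  (V=1, Z=0, U=0, X=0, W=0, Y=0) weight 1/5280
  … 150 more
Group by U:
  weight(U=0) = 1/44
  weight(U=1) = 1/16
  weight(U=2) = 1/264
  weight(U=3) = 1/16
Total weight = 1/44 + 1/16 + 1/264 + 1/16 = 5/33
P(U=0 | obs) = 1/44 / 5/33 = 3/20
P(U=1 | obs) = 1/16 / 5/33 = 33/80
P(U=2 | obs) = 1/264 / 5/33 = 1/40
P(U=3 | obs) = 1/16 / 5/33 = 33/80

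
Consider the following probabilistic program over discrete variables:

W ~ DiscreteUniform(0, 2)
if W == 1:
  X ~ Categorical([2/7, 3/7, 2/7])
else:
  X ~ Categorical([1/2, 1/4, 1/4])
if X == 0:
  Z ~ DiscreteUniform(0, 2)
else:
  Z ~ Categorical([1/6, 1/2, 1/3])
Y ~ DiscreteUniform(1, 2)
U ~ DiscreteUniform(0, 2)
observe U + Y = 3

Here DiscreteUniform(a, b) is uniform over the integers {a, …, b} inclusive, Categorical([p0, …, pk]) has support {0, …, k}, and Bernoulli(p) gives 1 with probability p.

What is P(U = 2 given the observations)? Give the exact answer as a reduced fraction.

Enumerate traces; 54 have nonzero weight after conditioning:
  (W=0, X=0, Z=0, Y=1, U=2) weight 1/108
  (W=0, X=0, Z=0, Y=2, U=1) weight 1/108
  (W=0, X=0, Z=1, Y=1, U=2) weight 1/108
  (W=0, X=0, Z=1, Y=2, U=1) weight 1/108
  (W=0, X=0, Z=2, Y=1, U=2) weight 1/108
  (W=0, X=0, Z=2, Y=2, U=1) weight 1/108
  (W=0, X=1, Z=0, Y=1, U=2) weight 1/432
  (W=0, X=1, Z=0, Y=2, U=1) weight 1/432
  … 46 more
Group by U:
  weight(U=1) = 1/6
  weight(U=2) = 1/6
Total weight = 1/6 + 1/6 = 1/3
P(U=1 | obs) = 1/6 / 1/3 = 1/2
P(U=2 | obs) = 1/6 / 1/3 = 1/2

P(U = 2 | obs) = 1/2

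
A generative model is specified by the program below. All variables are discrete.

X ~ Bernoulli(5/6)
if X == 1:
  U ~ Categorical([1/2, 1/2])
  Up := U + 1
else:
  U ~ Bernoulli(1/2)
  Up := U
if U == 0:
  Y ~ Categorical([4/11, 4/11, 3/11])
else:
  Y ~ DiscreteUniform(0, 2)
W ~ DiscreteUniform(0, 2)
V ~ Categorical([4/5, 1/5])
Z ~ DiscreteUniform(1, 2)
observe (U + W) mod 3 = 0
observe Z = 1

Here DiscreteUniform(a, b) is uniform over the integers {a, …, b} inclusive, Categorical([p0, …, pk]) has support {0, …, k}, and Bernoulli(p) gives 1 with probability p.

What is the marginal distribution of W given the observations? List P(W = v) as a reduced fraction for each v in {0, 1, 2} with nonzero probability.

P(W=0) = 1/2, P(W=2) = 1/2

Enumerate traces; 24 have nonzero weight after conditioning:
  (X=0, U=0, Y=0, W=0, V=0, Z=1) weight 2/495
  (X=0, U=0, Y=0, W=0, V=1, Z=1) weight 1/990
  (X=0, U=0, Y=1, W=0, V=0, Z=1) weight 2/495
  (X=0, U=0, Y=1, W=0, V=1, Z=1) weight 1/990
  (X=0, U=0, Y=2, W=0, V=0, Z=1) weight 1/330
  (X=0, U=0, Y=2, W=0, V=1, Z=1) weight 1/1320
  (X=0, U=1, Y=0, W=2, V=0, Z=1) weight 1/270
  (X=0, U=1, Y=0, W=2, V=1, Z=1) weight 1/1080
  … 16 more
Group by W:
  weight(W=0) = 1/12
  weight(W=2) = 1/12
Total weight = 1/12 + 1/12 = 1/6
P(W=0 | obs) = 1/12 / 1/6 = 1/2
P(W=2 | obs) = 1/12 / 1/6 = 1/2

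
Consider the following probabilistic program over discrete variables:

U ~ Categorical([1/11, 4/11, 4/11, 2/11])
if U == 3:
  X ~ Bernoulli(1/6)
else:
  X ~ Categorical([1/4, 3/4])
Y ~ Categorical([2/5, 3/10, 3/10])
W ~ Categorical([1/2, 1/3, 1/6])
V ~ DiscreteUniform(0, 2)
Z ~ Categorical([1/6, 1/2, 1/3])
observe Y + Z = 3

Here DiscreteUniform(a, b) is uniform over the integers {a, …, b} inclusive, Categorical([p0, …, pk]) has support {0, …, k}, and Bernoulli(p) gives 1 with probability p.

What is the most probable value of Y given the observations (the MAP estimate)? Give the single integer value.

argmax_v P(Y = v | obs) = 2

Enumerate traces; 144 have nonzero weight after conditioning:
  (U=0, X=0, Y=1, W=0, V=0, Z=2) weight 1/2640
  (U=0, X=0, Y=1, W=0, V=1, Z=2) weight 1/2640
  (U=0, X=0, Y=1, W=0, V=2, Z=2) weight 1/2640
  (U=0, X=0, Y=1, W=1, V=0, Z=2) weight 1/3960
  (U=0, X=0, Y=1, W=1, V=1, Z=2) weight 1/3960
  (U=0, X=0, Y=1, W=1, V=2, Z=2) weight 1/3960
  (U=0, X=0, Y=1, W=2, V=0, Z=2) weight 1/7920
  (U=0, X=0, Y=1, W=2, V=1, Z=2) weight 1/7920
  (U=0, X=0, Y=2, W=0, V=0, Z=1) weight 1/1760
  … 135 more
Group by Y:
  weight(Y=1) = 1/10
  weight(Y=2) = 3/20
Total weight = 1/10 + 3/20 = 1/4
P(Y=1 | obs) = 1/10 / 1/4 = 2/5
P(Y=2 | obs) = 3/20 / 1/4 = 3/5
argmax = 2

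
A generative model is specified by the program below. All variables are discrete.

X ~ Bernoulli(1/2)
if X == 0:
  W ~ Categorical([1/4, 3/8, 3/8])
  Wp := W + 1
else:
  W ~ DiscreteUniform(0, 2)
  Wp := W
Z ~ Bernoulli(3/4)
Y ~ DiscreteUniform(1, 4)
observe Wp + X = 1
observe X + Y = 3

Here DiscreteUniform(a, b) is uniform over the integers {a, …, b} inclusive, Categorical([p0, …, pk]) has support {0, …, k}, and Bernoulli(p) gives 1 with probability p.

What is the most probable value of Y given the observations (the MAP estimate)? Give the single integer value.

argmax_v P(Y = v | obs) = 2

Enumerate traces; 4 have nonzero weight after conditioning:
  (X=0, W=0, Z=0, Y=3) weight 1/128
  (X=0, W=0, Z=1, Y=3) weight 3/128
  (X=1, W=0, Z=0, Y=2) weight 1/96
  (X=1, W=0, Z=1, Y=2) weight 1/32
Group by Y:
  weight(Y=2) = 1/24
  weight(Y=3) = 1/32
Total weight = 1/24 + 1/32 = 7/96
P(Y=2 | obs) = 1/24 / 7/96 = 4/7
P(Y=3 | obs) = 1/32 / 7/96 = 3/7
argmax = 2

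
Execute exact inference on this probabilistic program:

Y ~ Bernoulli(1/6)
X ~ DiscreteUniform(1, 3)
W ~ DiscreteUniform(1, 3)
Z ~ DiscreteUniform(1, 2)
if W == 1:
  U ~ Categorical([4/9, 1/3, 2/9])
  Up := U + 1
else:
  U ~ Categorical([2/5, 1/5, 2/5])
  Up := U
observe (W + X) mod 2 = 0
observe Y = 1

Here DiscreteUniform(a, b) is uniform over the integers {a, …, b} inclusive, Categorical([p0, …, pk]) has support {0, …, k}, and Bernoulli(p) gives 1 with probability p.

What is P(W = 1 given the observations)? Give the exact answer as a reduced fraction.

P(W = 1 | obs) = 2/5

Enumerate traces; 30 have nonzero weight after conditioning:
  (Y=1, X=1, W=1, Z=1, U=0) weight 1/243
  (Y=1, X=1, W=1, Z=1, U=1) weight 1/324
  (Y=1, X=1, W=1, Z=1, U=2) weight 1/486
  (Y=1, X=1, W=1, Z=2, U=0) weight 1/243
  (Y=1, X=1, W=1, Z=2, U=1) weight 1/324
  (Y=1, X=1, W=1, Z=2, U=2) weight 1/486
  (Y=1, X=1, W=3, Z=1, U=0) weight 1/270
  (Y=1, X=1, W=3, Z=1, U=1) weight 1/540
  (Y=1, X=2, W=2, Z=1, U=0) weight 1/270
  … 21 more
Group by W:
  weight(W=1) = 1/27
  weight(W=2) = 1/54
  weight(W=3) = 1/27
Total weight = 1/27 + 1/54 + 1/27 = 5/54
P(W=1 | obs) = 1/27 / 5/54 = 2/5
P(W=2 | obs) = 1/54 / 5/54 = 1/5
P(W=3 | obs) = 1/27 / 5/54 = 2/5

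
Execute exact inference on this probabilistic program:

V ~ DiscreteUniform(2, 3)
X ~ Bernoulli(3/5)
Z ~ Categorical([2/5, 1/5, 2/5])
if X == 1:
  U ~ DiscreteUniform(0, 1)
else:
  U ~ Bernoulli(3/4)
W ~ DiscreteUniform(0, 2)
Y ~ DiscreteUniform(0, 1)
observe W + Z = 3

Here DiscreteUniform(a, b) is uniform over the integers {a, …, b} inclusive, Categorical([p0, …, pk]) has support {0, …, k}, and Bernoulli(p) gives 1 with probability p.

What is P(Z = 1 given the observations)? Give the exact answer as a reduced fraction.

Enumerate traces; 32 have nonzero weight after conditioning:
  (V=2, X=0, Z=1, U=0, W=2, Y=0) weight 1/600
  (V=2, X=0, Z=1, U=0, W=2, Y=1) weight 1/600
  (V=2, X=0, Z=1, U=1, W=2, Y=0) weight 1/200
  (V=2, X=0, Z=1, U=1, W=2, Y=1) weight 1/200
  (V=2, X=0, Z=2, U=0, W=1, Y=0) weight 1/300
  (V=2, X=0, Z=2, U=0, W=1, Y=1) weight 1/300
  (V=2, X=0, Z=2, U=1, W=1, Y=0) weight 1/100
  (V=2, X=0, Z=2, U=1, W=1, Y=1) weight 1/100
  … 24 more
Group by Z:
  weight(Z=1) = 1/15
  weight(Z=2) = 2/15
Total weight = 1/15 + 2/15 = 1/5
P(Z=1 | obs) = 1/15 / 1/5 = 1/3
P(Z=2 | obs) = 2/15 / 1/5 = 2/3

P(Z = 1 | obs) = 1/3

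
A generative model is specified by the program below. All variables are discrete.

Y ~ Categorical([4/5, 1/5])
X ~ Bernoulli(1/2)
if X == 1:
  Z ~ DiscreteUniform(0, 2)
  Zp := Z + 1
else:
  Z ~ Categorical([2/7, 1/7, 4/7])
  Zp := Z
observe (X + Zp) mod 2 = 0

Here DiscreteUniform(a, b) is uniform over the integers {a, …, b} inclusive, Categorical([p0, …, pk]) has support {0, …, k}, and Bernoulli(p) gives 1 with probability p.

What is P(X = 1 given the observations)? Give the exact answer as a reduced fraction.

P(X = 1 | obs) = 7/16

Enumerate traces; 8 have nonzero weight after conditioning:
  (Y=0, X=0, Z=0) weight 4/35
  (Y=0, X=0, Z=2) weight 8/35
  (Y=0, X=1, Z=0) weight 2/15
  (Y=0, X=1, Z=2) weight 2/15
  (Y=1, X=0, Z=0) weight 1/35
  (Y=1, X=0, Z=2) weight 2/35
  (Y=1, X=1, Z=0) weight 1/30
  (Y=1, X=1, Z=2) weight 1/30
Group by X:
  weight(X=0) = 3/7
  weight(X=1) = 1/3
Total weight = 3/7 + 1/3 = 16/21
P(X=0 | obs) = 3/7 / 16/21 = 9/16
P(X=1 | obs) = 1/3 / 16/21 = 7/16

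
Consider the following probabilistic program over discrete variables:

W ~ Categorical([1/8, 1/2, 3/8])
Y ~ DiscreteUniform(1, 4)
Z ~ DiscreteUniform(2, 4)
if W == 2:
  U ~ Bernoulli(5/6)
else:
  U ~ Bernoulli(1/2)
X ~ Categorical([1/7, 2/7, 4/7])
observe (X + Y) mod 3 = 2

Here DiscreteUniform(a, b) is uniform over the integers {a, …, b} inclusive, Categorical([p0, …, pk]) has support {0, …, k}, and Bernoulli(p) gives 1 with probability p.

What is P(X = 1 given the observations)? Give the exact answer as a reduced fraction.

Enumerate traces; 72 have nonzero weight after conditioning:
  (W=0, Y=1, Z=2, U=0, X=1) weight 1/672
  (W=0, Y=1, Z=2, U=1, X=1) weight 1/672
  (W=0, Y=1, Z=3, U=0, X=1) weight 1/672
  (W=0, Y=1, Z=3, U=1, X=1) weight 1/672
  (W=0, Y=1, Z=4, U=0, X=1) weight 1/672
  (W=0, Y=1, Z=4, U=1, X=1) weight 1/672
  (W=0, Y=2, Z=2, U=0, X=0) weight 1/1344
  (W=0, Y=2, Z=2, U=1, X=0) weight 1/1344
  (W=0, Y=3, Z=2, U=0, X=2) weight 1/336
  … 63 more
Group by X:
  weight(X=0) = 1/28
  weight(X=1) = 1/7
  weight(X=2) = 1/7
Total weight = 1/28 + 1/7 + 1/7 = 9/28
P(X=0 | obs) = 1/28 / 9/28 = 1/9
P(X=1 | obs) = 1/7 / 9/28 = 4/9
P(X=2 | obs) = 1/7 / 9/28 = 4/9

P(X = 1 | obs) = 4/9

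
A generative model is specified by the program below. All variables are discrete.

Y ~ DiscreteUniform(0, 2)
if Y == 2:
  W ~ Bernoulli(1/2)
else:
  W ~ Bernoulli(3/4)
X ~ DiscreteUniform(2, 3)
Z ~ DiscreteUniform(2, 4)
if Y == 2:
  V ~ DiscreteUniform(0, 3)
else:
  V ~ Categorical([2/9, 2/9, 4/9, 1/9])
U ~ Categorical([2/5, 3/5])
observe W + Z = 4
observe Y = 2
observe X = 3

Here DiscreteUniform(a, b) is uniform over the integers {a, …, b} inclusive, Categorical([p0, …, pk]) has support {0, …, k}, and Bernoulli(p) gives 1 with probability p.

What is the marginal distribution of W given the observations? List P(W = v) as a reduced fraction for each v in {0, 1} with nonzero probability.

P(W=0) = 1/2, P(W=1) = 1/2

Enumerate traces; 16 have nonzero weight after conditioning:
  (Y=2, W=0, X=3, Z=4, V=0, U=0) weight 1/360
  (Y=2, W=0, X=3, Z=4, V=0, U=1) weight 1/240
  (Y=2, W=0, X=3, Z=4, V=1, U=0) weight 1/360
  (Y=2, W=0, X=3, Z=4, V=1, U=1) weight 1/240
  (Y=2, W=0, X=3, Z=4, V=2, U=0) weight 1/360
  (Y=2, W=0, X=3, Z=4, V=2, U=1) weight 1/240
  (Y=2, W=0, X=3, Z=4, V=3, U=0) weight 1/360
  (Y=2, W=0, X=3, Z=4, V=3, U=1) weight 1/240
  (Y=2, W=1, X=3, Z=3, V=0, U=0) weight 1/360
  … 7 more
Group by W:
  weight(W=0) = 1/36
  weight(W=1) = 1/36
Total weight = 1/36 + 1/36 = 1/18
P(W=0 | obs) = 1/36 / 1/18 = 1/2
P(W=1 | obs) = 1/36 / 1/18 = 1/2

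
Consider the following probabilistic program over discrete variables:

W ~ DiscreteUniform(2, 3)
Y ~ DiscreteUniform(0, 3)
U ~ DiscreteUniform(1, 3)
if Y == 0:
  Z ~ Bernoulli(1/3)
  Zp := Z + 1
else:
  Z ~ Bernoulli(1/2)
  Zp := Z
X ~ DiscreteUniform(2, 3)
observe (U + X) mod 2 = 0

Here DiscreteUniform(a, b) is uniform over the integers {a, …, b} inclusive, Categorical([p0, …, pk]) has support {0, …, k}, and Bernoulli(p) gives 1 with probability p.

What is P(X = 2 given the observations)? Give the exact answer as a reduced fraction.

P(X = 2 | obs) = 1/3

Enumerate traces; 48 have nonzero weight after conditioning:
  (W=2, Y=0, U=1, Z=0, X=3) weight 1/72
  (W=2, Y=0, U=1, Z=1, X=3) weight 1/144
  (W=2, Y=0, U=2, Z=0, X=2) weight 1/72
  (W=2, Y=0, U=2, Z=1, X=2) weight 1/144
  (W=2, Y=0, U=3, Z=0, X=3) weight 1/72
  (W=2, Y=0, U=3, Z=1, X=3) weight 1/144
  (W=2, Y=1, U=1, Z=0, X=3) weight 1/96
  (W=2, Y=1, U=1, Z=1, X=3) weight 1/96
  … 40 more
Group by X:
  weight(X=2) = 1/6
  weight(X=3) = 1/3
Total weight = 1/6 + 1/3 = 1/2
P(X=2 | obs) = 1/6 / 1/2 = 1/3
P(X=3 | obs) = 1/3 / 1/2 = 2/3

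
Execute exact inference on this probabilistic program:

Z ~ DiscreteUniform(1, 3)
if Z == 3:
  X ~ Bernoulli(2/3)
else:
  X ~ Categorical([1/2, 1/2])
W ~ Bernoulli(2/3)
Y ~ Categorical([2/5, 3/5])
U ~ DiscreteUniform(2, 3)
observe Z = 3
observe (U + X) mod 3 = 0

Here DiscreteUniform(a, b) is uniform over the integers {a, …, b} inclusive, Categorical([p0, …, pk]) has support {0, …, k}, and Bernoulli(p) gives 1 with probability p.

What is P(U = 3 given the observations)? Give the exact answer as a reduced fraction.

Enumerate traces; 8 have nonzero weight after conditioning:
  (Z=3, X=0, W=0, Y=0, U=3) weight 1/135
  (Z=3, X=0, W=0, Y=1, U=3) weight 1/90
  (Z=3, X=0, W=1, Y=0, U=3) weight 2/135
  (Z=3, X=0, W=1, Y=1, U=3) weight 1/45
  (Z=3, X=1, W=0, Y=0, U=2) weight 2/135
  (Z=3, X=1, W=0, Y=1, U=2) weight 1/45
  (Z=3, X=1, W=1, Y=0, U=2) weight 4/135
  (Z=3, X=1, W=1, Y=1, U=2) weight 2/45
Group by U:
  weight(U=2) = 1/9
  weight(U=3) = 1/18
Total weight = 1/9 + 1/18 = 1/6
P(U=2 | obs) = 1/9 / 1/6 = 2/3
P(U=3 | obs) = 1/18 / 1/6 = 1/3

P(U = 3 | obs) = 1/3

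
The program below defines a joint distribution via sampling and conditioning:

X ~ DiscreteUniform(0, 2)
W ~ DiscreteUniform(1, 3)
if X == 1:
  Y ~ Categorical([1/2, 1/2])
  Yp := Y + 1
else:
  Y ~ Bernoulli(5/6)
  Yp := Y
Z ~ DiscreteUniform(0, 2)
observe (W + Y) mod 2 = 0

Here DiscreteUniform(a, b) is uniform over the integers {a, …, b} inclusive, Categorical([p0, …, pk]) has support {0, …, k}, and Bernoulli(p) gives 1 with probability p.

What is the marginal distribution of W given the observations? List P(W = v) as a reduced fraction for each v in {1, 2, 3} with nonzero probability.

Enumerate traces; 27 have nonzero weight after conditioning:
  (X=0, W=1, Y=1, Z=0) weight 5/162
  (X=0, W=1, Y=1, Z=1) weight 5/162
  (X=0, W=1, Y=1, Z=2) weight 5/162
  (X=0, W=2, Y=0, Z=0) weight 1/162
  (X=0, W=2, Y=0, Z=1) weight 1/162
  (X=0, W=2, Y=0, Z=2) weight 1/162
  (X=0, W=3, Y=1, Z=0) weight 5/162
  (X=0, W=3, Y=1, Z=1) weight 5/162
  … 19 more
Group by W:
  weight(W=1) = 13/54
  weight(W=2) = 5/54
  weight(W=3) = 13/54
Total weight = 13/54 + 5/54 + 13/54 = 31/54
P(W=1 | obs) = 13/54 / 31/54 = 13/31
P(W=2 | obs) = 5/54 / 31/54 = 5/31
P(W=3 | obs) = 13/54 / 31/54 = 13/31

P(W=1) = 13/31, P(W=2) = 5/31, P(W=3) = 13/31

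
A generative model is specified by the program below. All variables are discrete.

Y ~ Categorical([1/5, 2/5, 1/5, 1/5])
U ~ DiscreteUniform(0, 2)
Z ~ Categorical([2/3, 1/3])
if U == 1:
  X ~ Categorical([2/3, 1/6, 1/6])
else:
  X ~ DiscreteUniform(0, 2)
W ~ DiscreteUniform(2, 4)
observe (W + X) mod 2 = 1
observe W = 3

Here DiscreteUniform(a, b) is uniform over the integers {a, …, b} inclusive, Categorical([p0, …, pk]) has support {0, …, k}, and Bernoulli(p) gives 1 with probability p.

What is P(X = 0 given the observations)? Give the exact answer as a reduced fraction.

P(X = 0 | obs) = 8/13

Enumerate traces; 48 have nonzero weight after conditioning:
  (Y=0, U=0, Z=0, X=0, W=3) weight 2/405
  (Y=0, U=0, Z=0, X=2, W=3) weight 2/405
  (Y=0, U=0, Z=1, X=0, W=3) weight 1/405
  (Y=0, U=0, Z=1, X=2, W=3) weight 1/405
  (Y=0, U=1, Z=0, X=0, W=3) weight 4/405
  (Y=0, U=1, Z=0, X=2, W=3) weight 1/405
  (Y=0, U=1, Z=1, X=0, W=3) weight 2/405
  (Y=0, U=1, Z=1, X=2, W=3) weight 1/810
  … 40 more
Group by X:
  weight(X=0) = 4/27
  weight(X=2) = 5/54
Total weight = 4/27 + 5/54 = 13/54
P(X=0 | obs) = 4/27 / 13/54 = 8/13
P(X=2 | obs) = 5/54 / 13/54 = 5/13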